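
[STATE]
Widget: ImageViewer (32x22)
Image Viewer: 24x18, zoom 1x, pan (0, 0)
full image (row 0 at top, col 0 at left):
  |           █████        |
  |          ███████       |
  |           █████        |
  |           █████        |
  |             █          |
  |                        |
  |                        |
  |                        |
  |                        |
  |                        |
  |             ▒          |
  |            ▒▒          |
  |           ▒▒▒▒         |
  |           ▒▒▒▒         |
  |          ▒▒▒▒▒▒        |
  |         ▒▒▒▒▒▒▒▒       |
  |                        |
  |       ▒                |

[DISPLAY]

           █████                
          ███████               
           █████                
           █████                
             █                  
                                
                                
                                
                                
                                
             ▒                  
            ▒▒                  
           ▒▒▒▒                 
           ▒▒▒▒                 
          ▒▒▒▒▒▒                
         ▒▒▒▒▒▒▒▒               
                                
       ▒                        
                                
                                
                                
                                


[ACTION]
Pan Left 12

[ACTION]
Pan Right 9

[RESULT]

  █████                         
 ███████                        
  █████                         
  █████                         
    █                           
                                
                                
                                
                                
                                
    ▒                           
   ▒▒                           
  ▒▒▒▒                          
  ▒▒▒▒                          
 ▒▒▒▒▒▒                         
▒▒▒▒▒▒▒▒                        
                                
                                
                                
                                
                                
                                


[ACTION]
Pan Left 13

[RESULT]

           █████                
          ███████               
           █████                
           █████                
             █                  
                                
                                
                                
                                
                                
             ▒                  
            ▒▒                  
           ▒▒▒▒                 
           ▒▒▒▒                 
          ▒▒▒▒▒▒                
         ▒▒▒▒▒▒▒▒               
                                
       ▒                        
                                
                                
                                
                                


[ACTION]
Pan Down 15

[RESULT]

         ▒▒▒▒▒▒▒▒               
                                
       ▒                        
                                
                                
                                
                                
                                
                                
                                
                                
                                
                                
                                
                                
                                
                                
                                
                                
                                
                                
                                


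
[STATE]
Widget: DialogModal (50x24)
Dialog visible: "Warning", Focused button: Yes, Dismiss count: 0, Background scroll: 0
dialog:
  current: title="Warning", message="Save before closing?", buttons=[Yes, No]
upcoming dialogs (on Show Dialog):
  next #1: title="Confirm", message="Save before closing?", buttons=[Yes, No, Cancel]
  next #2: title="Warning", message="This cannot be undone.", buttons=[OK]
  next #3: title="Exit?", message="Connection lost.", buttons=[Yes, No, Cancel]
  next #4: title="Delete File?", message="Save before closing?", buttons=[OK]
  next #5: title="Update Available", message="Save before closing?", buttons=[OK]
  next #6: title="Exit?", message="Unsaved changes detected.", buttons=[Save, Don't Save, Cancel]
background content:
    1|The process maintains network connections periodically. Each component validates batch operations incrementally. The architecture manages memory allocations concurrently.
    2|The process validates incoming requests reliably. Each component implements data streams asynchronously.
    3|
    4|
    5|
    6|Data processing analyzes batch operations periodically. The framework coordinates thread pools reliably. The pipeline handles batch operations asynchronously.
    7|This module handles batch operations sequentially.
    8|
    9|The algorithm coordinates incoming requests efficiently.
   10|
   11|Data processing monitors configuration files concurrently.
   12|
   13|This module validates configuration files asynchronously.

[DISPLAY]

The process maintains network connections periodic
The process validates incoming requests reliably. 
                                                  
                                                  
                                                  
Data processing analyzes batch operations periodic
This module handles batch operations sequentially.
                                                  
The algorithm coordinates incoming requests effici
             ┌──────────────────────┐             
Data processi│       Warning        │n files concu
             │ Save before closing? │             
This module v│      [Yes]  No       │iles asynchro
             └──────────────────────┘             
                                                  
                                                  
                                                  
                                                  
                                                  
                                                  
                                                  
                                                  
                                                  
                                                  


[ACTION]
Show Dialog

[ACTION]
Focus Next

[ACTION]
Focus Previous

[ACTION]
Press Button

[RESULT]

The process maintains network connections periodic
The process validates incoming requests reliably. 
                                                  
                                                  
                                                  
Data processing analyzes batch operations periodic
This module handles batch operations sequentially.
                                                  
The algorithm coordinates incoming requests effici
                                                  
Data processing monitors configuration files concu
                                                  
This module validates configuration files asynchro
                                                  
                                                  
                                                  
                                                  
                                                  
                                                  
                                                  
                                                  
                                                  
                                                  
                                                  


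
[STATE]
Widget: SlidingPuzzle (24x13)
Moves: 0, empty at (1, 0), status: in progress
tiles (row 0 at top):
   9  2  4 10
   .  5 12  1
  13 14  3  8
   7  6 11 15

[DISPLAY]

┌────┬────┬────┬────┐   
│  9 │  2 │  4 │ 10 │   
├────┼────┼────┼────┤   
│    │  5 │ 12 │  1 │   
├────┼────┼────┼────┤   
│ 13 │ 14 │  3 │  8 │   
├────┼────┼────┼────┤   
│  7 │  6 │ 11 │ 15 │   
└────┴────┴────┴────┘   
Moves: 0                
                        
                        
                        


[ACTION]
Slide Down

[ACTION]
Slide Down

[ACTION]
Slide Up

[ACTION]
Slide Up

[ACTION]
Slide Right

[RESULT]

┌────┬────┬────┬────┐   
│  9 │  2 │  4 │ 10 │   
├────┼────┼────┼────┤   
│ 13 │  5 │ 12 │  1 │   
├────┼────┼────┼────┤   
│    │ 14 │  3 │  8 │   
├────┼────┼────┼────┤   
│  7 │  6 │ 11 │ 15 │   
└────┴────┴────┴────┘   
Moves: 3                
                        
                        
                        


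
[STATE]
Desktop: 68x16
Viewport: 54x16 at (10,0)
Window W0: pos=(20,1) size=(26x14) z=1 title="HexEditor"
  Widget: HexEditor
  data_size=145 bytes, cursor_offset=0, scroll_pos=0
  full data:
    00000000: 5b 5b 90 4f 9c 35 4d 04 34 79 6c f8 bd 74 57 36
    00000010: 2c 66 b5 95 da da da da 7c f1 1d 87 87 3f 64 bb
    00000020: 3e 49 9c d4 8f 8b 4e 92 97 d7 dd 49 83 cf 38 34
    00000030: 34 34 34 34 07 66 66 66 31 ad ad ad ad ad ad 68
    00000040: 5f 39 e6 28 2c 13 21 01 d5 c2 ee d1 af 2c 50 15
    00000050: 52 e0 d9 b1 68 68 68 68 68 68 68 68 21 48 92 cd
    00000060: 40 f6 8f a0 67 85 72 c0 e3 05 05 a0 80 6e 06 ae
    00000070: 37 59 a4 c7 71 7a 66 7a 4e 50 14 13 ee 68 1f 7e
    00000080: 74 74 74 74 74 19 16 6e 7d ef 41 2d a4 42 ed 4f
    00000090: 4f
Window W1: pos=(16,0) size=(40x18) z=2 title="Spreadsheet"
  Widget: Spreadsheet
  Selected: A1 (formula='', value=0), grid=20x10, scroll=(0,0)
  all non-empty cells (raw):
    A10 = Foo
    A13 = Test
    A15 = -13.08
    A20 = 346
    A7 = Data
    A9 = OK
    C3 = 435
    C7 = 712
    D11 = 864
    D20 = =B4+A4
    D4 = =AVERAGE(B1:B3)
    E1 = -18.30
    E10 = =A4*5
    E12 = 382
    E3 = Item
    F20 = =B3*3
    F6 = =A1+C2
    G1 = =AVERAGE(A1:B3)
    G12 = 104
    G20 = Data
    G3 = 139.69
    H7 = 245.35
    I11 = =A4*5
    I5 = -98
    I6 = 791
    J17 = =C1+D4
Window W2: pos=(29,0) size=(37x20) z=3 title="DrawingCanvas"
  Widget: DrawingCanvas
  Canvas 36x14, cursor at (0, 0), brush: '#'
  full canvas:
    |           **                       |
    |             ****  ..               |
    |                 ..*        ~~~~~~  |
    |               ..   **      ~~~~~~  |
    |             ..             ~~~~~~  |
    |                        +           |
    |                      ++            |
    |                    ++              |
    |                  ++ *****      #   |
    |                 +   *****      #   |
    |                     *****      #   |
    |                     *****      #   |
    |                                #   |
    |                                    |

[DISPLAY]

      ┏━━━━━━━━━━━━┏━━━━━━━━━━━━━━━━━━━━━━━━━━━━━━━━━━
      ┃ Spreadsheet┃ DrawingCanvas                    
      ┠────────────┠──────────────────────────────────
      ┃A1:         ┃+          **                     
      ┃       A    ┃             ****  ..             
      ┃------------┃                 ..*        ~~~~~~
      ┃  1      [0]┃               ..   **      ~~~~~~
      ┃  2        0┃             ..             ~~~~~~
      ┃  3        0┃                        +         
      ┃  4        0┃                      ++          
      ┃  5        0┃                    ++            
      ┃  6        0┃                  ++ *****      # 
      ┃  7 Data    ┃                 +   *****      # 
      ┃  8        0┃                     *****      # 
      ┃  9 OK      ┃                     *****      # 
      ┃ 10 Foo     ┃                                # 


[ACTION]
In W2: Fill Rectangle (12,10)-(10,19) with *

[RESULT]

      ┏━━━━━━━━━━━━┏━━━━━━━━━━━━━━━━━━━━━━━━━━━━━━━━━━
      ┃ Spreadsheet┃ DrawingCanvas                    
      ┠────────────┠──────────────────────────────────
      ┃A1:         ┃+          **                     
      ┃       A    ┃             ****  ..             
      ┃------------┃                 ..*        ~~~~~~
      ┃  1      [0]┃               ..   **      ~~~~~~
      ┃  2        0┃             ..             ~~~~~~
      ┃  3        0┃                        +         
      ┃  4        0┃                      ++          
      ┃  5        0┃                    ++            
      ┃  6        0┃                  ++ *****      # 
      ┃  7 Data    ┃                 +   *****      # 
      ┃  8        0┃          ********** *****      # 
      ┃  9 OK      ┃          ********** *****      # 
      ┃ 10 Foo     ┃          **********            # 


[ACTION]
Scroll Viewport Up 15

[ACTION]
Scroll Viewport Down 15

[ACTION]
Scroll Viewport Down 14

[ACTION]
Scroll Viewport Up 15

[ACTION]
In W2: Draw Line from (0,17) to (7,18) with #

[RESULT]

      ┏━━━━━━━━━━━━┏━━━━━━━━━━━━━━━━━━━━━━━━━━━━━━━━━━
      ┃ Spreadsheet┃ DrawingCanvas                    
      ┠────────────┠──────────────────────────────────
      ┃A1:         ┃+          **    #                
      ┃       A    ┃             ****# ..             
      ┃------------┃                 #.*        ~~~~~~
      ┃  1      [0]┃               ..#  **      ~~~~~~
      ┃  2        0┃             ..   #         ~~~~~~
      ┃  3        0┃                  #     +         
      ┃  4        0┃                  #   ++          
      ┃  5        0┃                  # ++            
      ┃  6        0┃                  ++ *****      # 
      ┃  7 Data    ┃                 +   *****      # 
      ┃  8        0┃          ********** *****      # 
      ┃  9 OK      ┃          ********** *****      # 
      ┃ 10 Foo     ┃          **********            # 


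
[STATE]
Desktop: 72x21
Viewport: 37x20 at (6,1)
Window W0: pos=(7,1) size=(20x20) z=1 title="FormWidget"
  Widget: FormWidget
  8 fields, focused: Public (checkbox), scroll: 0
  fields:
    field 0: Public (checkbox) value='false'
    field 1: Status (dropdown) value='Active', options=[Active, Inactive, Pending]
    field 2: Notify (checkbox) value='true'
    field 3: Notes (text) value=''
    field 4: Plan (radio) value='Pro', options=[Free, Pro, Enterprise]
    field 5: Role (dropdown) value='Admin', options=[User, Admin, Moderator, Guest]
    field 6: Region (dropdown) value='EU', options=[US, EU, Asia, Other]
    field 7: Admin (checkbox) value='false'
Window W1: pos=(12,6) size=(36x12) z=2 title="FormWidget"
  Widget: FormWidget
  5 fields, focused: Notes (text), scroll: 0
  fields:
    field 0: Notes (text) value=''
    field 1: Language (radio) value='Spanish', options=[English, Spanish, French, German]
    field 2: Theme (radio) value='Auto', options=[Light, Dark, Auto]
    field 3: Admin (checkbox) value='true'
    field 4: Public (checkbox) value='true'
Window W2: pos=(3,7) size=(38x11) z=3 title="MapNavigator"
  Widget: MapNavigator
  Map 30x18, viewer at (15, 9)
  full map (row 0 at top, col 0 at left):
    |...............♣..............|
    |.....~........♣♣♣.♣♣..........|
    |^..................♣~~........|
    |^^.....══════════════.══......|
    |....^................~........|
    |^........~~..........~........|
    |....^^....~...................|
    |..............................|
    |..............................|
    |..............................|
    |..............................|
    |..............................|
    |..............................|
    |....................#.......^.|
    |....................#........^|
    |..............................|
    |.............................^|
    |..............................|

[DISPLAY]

 ┏━━━━━━━━━━━━━━━━━━┓                
 ┃ FormWidget       ┃                
 ┠──────────────────┨                
 ┃> Public:     [ ] ┃                
 ┃  Status:     [A▼]┃                
 ┃  No┏━━━━━━━━━━━━━━━━━━━━━━━━━━━━━━
━━━━━━━━━━━━━━━━━━━━━━━━━━━━━━━━━━┓  
apNavigator                       ┃──
──────────────────────────────────┨  
 ....^^....~...................   ┃●)
 ..............................   ┃ D
 ..............................   ┃  
 ...............@..............   ┃  
 ..............................   ┃  
 ..............................   ┃  
 ..............................   ┃  
━━━━━━━━━━━━━━━━━━━━━━━━━━━━━━━━━━┛━━
 ┃                  ┃                
 ┃                  ┃                
 ┗━━━━━━━━━━━━━━━━━━┛                


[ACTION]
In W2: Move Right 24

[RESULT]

 ┏━━━━━━━━━━━━━━━━━━┓                
 ┃ FormWidget       ┃                
 ┠──────────────────┨                
 ┃> Public:     [ ] ┃                
 ┃  Status:     [A▼]┃                
 ┃  No┏━━━━━━━━━━━━━━━━━━━━━━━━━━━━━━
━━━━━━━━━━━━━━━━━━━━━━━━━━━━━━━━━━┓  
apNavigator                       ┃──
──────────────────────────────────┨  
.................                 ┃●)
.................                 ┃ D
.................                 ┃  
................@                 ┃  
.................                 ┃  
.................                 ┃  
.................                 ┃  
━━━━━━━━━━━━━━━━━━━━━━━━━━━━━━━━━━┛━━
 ┃                  ┃                
 ┃                  ┃                
 ┗━━━━━━━━━━━━━━━━━━┛                


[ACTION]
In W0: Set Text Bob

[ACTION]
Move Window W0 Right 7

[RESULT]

        ┏━━━━━━━━━━━━━━━━━━┓         
        ┃ FormWidget       ┃         
        ┠──────────────────┨         
        ┃> Public:     [ ] ┃         
        ┃  Status:     [A▼]┃         
      ┏━━━━━━━━━━━━━━━━━━━━━━━━━━━━━━
━━━━━━━━━━━━━━━━━━━━━━━━━━━━━━━━━━┓  
apNavigator                       ┃──
──────────────────────────────────┨  
.................                 ┃●)
.................                 ┃ D
.................                 ┃  
................@                 ┃  
.................                 ┃  
.................                 ┃  
.................                 ┃  
━━━━━━━━━━━━━━━━━━━━━━━━━━━━━━━━━━┛━━
        ┃                  ┃         
        ┃                  ┃         
        ┗━━━━━━━━━━━━━━━━━━┛         


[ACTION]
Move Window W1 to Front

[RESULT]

        ┏━━━━━━━━━━━━━━━━━━┓         
        ┃ FormWidget       ┃         
        ┠──────────────────┨         
        ┃> Public:     [ ] ┃         
        ┃  Status:     [A▼]┃         
      ┏━━━━━━━━━━━━━━━━━━━━━━━━━━━━━━
━━━━━━┃ FormWidget                   
apNavi┠──────────────────────────────
──────┃> Notes:      [               
......┃  Language:   ( ) English  (●)
......┃  Theme:      ( ) Light  ( ) D
......┃  Admin:      [x]             
......┃  Public:     [x]             
......┃                              
......┃                              
......┃                              
━━━━━━┗━━━━━━━━━━━━━━━━━━━━━━━━━━━━━━
        ┃                  ┃         
        ┃                  ┃         
        ┗━━━━━━━━━━━━━━━━━━┛         


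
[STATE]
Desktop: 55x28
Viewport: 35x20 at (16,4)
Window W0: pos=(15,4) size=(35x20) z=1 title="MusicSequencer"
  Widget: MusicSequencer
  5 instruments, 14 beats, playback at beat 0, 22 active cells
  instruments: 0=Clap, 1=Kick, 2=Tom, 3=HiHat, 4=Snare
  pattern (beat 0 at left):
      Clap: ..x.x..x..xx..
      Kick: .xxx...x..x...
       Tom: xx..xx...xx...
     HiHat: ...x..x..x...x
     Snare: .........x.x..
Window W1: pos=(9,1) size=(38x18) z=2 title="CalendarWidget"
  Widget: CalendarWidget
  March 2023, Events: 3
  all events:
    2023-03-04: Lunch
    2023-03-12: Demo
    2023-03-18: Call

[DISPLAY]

       March 2023             ┃━━┓ 
We Th Fr Sa Su                ┃  ┃ 
 1  2  3  4*  5               ┃──┨ 
 8  9 10 11 12*               ┃  ┃ 
15 16 17 18* 19               ┃  ┃ 
22 23 24 25 26                ┃  ┃ 
29 30 31                      ┃  ┃ 
                              ┃  ┃ 
                              ┃  ┃ 
                              ┃  ┃ 
                              ┃  ┃ 
                              ┃  ┃ 
                              ┃  ┃ 
                              ┃  ┃ 
━━━━━━━━━━━━━━━━━━━━━━━━━━━━━━┛  ┃ 
                                 ┃ 
                                 ┃ 
                                 ┃ 
                                 ┃ 
━━━━━━━━━━━━━━━━━━━━━━━━━━━━━━━━━┛ 


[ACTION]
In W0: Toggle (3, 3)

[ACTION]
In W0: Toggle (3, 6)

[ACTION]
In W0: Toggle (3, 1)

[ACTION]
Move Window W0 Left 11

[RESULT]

       March 2023             ┃    
We Th Fr Sa Su                ┃    
 1  2  3  4*  5               ┃    
 8  9 10 11 12*               ┃    
15 16 17 18* 19               ┃    
22 23 24 25 26                ┃    
29 30 31                      ┃    
                              ┃    
                              ┃    
                              ┃    
                              ┃    
                              ┃    
                              ┃    
                              ┃    
━━━━━━━━━━━━━━━━━━━━━━━━━━━━━━┛    
                      ┃            
                      ┃            
                      ┃            
                      ┃            
━━━━━━━━━━━━━━━━━━━━━━┛            


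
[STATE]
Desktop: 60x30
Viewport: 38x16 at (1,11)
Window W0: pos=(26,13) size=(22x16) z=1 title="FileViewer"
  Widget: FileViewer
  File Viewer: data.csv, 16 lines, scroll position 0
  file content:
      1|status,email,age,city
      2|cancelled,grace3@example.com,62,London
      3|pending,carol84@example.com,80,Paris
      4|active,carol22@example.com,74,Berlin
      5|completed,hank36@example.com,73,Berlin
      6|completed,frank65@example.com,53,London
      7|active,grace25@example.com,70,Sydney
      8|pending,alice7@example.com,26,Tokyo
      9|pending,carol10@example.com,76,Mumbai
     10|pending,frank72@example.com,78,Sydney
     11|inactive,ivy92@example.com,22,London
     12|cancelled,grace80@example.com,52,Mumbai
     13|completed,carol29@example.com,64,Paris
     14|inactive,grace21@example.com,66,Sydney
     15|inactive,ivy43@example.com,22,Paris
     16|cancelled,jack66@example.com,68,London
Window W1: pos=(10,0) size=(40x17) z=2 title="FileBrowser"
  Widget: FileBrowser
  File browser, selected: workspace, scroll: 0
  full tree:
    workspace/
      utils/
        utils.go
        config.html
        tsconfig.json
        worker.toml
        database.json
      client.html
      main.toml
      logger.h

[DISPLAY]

         ┃                            
         ┃                            
         ┃                            
         ┃                            
         ┃                            
         ┗━━━━━━━━━━━━━━━━━━━━━━━━━━━━
                         ┃cancelled,gr
                         ┃pending,caro
                         ┃active,carol
                         ┃completed,ha
                         ┃completed,fr
                         ┃active,grace
                         ┃pending,alic
                         ┃pending,caro
                         ┃pending,fran
                         ┃inactive,ivy


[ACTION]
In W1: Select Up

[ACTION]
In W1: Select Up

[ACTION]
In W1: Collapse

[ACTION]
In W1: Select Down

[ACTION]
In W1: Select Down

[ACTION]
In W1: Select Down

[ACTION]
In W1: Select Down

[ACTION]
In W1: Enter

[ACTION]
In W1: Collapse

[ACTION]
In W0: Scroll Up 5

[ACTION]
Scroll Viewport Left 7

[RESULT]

          ┃                           
          ┃                           
          ┃                           
          ┃                           
          ┃                           
          ┗━━━━━━━━━━━━━━━━━━━━━━━━━━━
                          ┃cancelled,g
                          ┃pending,car
                          ┃active,caro
                          ┃completed,h
                          ┃completed,f
                          ┃active,grac
                          ┃pending,ali
                          ┃pending,car
                          ┃pending,fra
                          ┃inactive,iv


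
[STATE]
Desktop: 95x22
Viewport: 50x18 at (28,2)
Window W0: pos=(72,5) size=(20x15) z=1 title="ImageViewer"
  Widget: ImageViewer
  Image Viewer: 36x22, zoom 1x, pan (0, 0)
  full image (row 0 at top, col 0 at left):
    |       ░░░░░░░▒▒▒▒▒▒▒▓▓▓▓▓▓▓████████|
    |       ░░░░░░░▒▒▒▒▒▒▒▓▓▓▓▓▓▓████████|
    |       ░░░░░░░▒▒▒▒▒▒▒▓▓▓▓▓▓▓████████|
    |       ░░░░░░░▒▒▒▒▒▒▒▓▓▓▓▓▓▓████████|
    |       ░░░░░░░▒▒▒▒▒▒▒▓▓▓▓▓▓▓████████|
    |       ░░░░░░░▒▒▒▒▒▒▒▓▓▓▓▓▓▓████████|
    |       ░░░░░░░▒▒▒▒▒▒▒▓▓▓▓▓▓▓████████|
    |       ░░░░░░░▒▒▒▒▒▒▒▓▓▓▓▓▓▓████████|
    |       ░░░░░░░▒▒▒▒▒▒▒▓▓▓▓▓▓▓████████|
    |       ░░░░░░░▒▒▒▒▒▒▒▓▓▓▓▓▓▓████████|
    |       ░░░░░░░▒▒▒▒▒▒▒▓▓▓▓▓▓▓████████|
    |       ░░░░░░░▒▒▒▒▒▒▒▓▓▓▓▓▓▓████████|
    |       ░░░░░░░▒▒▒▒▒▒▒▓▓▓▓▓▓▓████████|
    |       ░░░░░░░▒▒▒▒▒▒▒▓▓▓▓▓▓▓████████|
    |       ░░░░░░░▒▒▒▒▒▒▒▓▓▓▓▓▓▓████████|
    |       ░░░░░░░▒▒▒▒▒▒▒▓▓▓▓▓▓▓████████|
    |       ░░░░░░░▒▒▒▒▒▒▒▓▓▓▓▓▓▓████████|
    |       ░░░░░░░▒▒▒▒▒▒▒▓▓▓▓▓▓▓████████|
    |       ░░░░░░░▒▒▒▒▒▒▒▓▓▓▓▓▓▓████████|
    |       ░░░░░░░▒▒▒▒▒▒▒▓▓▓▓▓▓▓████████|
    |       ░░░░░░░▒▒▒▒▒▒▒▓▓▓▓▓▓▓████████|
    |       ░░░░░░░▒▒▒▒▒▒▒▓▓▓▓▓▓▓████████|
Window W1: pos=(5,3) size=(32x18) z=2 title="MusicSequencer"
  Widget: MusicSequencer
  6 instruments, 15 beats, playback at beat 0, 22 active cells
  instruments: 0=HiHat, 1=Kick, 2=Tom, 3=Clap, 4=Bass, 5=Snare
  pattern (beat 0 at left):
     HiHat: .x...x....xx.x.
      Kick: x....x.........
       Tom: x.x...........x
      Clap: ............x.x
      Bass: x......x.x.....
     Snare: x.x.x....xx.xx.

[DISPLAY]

                                                  
━━━━━━━━┓                                         
        ┃                                         
────────┨                                   ┏━━━━━
        ┃                                   ┃ Imag
        ┃                                   ┠─────
        ┃                                   ┃     
        ┃                                   ┃     
        ┃                                   ┃     
        ┃                                   ┃     
        ┃                                   ┃     
        ┃                                   ┃     
        ┃                                   ┃     
        ┃                                   ┃     
        ┃                                   ┃     
        ┃                                   ┃     
        ┃                                   ┃     
        ┃                                   ┗━━━━━


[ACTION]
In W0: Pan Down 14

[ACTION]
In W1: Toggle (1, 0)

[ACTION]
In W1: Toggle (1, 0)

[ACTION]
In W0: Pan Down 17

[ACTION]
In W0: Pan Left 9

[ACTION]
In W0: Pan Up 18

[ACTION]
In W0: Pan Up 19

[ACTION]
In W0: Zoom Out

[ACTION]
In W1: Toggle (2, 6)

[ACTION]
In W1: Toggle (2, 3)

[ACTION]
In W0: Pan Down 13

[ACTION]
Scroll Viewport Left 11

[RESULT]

                                                  
━━━━━━━━━━━━━━━━━━━┓                              
ncer               ┃                              
───────────────────┨                              
5678901234         ┃                              
█····██·█·         ┃                              
█·········         ┃                              
·█·······█         ┃                              
·······█·█         ┃                              
··█·█·····         ┃                              
····██·██·         ┃                              
                   ┃                              
                   ┃                              
                   ┃                              
                   ┃                              
                   ┃                              
                   ┃                              
                   ┃                              


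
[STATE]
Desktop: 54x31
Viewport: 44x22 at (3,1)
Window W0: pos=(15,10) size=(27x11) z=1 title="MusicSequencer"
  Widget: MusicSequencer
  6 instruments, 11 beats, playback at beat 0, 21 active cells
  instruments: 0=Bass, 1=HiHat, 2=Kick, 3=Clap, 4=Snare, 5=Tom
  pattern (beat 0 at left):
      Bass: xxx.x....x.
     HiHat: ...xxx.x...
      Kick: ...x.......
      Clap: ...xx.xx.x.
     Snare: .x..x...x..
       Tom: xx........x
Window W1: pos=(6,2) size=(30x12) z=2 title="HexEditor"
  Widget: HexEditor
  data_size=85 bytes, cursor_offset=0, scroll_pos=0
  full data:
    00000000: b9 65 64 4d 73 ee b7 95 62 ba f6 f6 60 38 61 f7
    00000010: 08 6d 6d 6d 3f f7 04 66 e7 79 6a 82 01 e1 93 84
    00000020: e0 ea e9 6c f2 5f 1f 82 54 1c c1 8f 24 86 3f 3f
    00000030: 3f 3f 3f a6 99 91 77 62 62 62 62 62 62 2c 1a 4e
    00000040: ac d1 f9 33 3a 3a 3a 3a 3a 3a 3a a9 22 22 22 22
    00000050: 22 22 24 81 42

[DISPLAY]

                                            
   ┏━━━━━━━━━━━━━━━━━━━━━━━━━━━━┓           
   ┃ HexEditor                  ┃           
   ┠────────────────────────────┨           
   ┃00000000  B9 65 64 4d 73 ee ┃           
   ┃00000010  08 6d 6d 6d 3f f7 ┃           
   ┃00000020  e0 ea e9 6c f2 5f ┃           
   ┃00000030  3f 3f 3f a6 99 91 ┃           
   ┃00000040  ac d1 f9 33 3a 3a ┃           
   ┃00000050  22 22 24 81 42    ┃━━━━━┓     
   ┃                            ┃     ┃     
   ┃                            ┃─────┨     
   ┗━━━━━━━━━━━━━━━━━━━━━━━━━━━━┛     ┃     
            ┃  Bass███·█····█·        ┃     
            ┃ HiHat···███·█···        ┃     
            ┃  Kick···█·······        ┃     
            ┃  Clap···██·██·█·        ┃     
            ┃ Snare·█··█···█··        ┃     
            ┃   Tom██········█        ┃     
            ┗━━━━━━━━━━━━━━━━━━━━━━━━━┛     
                                            
                                            


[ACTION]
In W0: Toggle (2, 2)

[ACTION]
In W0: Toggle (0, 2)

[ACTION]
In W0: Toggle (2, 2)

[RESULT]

                                            
   ┏━━━━━━━━━━━━━━━━━━━━━━━━━━━━┓           
   ┃ HexEditor                  ┃           
   ┠────────────────────────────┨           
   ┃00000000  B9 65 64 4d 73 ee ┃           
   ┃00000010  08 6d 6d 6d 3f f7 ┃           
   ┃00000020  e0 ea e9 6c f2 5f ┃           
   ┃00000030  3f 3f 3f a6 99 91 ┃           
   ┃00000040  ac d1 f9 33 3a 3a ┃           
   ┃00000050  22 22 24 81 42    ┃━━━━━┓     
   ┃                            ┃     ┃     
   ┃                            ┃─────┨     
   ┗━━━━━━━━━━━━━━━━━━━━━━━━━━━━┛     ┃     
            ┃  Bass██··█····█·        ┃     
            ┃ HiHat···███·█···        ┃     
            ┃  Kick···█·······        ┃     
            ┃  Clap···██·██·█·        ┃     
            ┃ Snare·█··█···█··        ┃     
            ┃   Tom██········█        ┃     
            ┗━━━━━━━━━━━━━━━━━━━━━━━━━┛     
                                            
                                            


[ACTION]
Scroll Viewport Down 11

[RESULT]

   ┃00000040  ac d1 f9 33 3a 3a ┃           
   ┃00000050  22 22 24 81 42    ┃━━━━━┓     
   ┃                            ┃     ┃     
   ┃                            ┃─────┨     
   ┗━━━━━━━━━━━━━━━━━━━━━━━━━━━━┛     ┃     
            ┃  Bass██··█····█·        ┃     
            ┃ HiHat···███·█···        ┃     
            ┃  Kick···█·······        ┃     
            ┃  Clap···██·██·█·        ┃     
            ┃ Snare·█··█···█··        ┃     
            ┃   Tom██········█        ┃     
            ┗━━━━━━━━━━━━━━━━━━━━━━━━━┛     
                                            
                                            
                                            
                                            
                                            
                                            
                                            
                                            
                                            
                                            


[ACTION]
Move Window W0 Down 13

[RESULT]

   ┃00000040  ac d1 f9 33 3a 3a ┃           
   ┃00000050  22 22 24 81 42    ┃           
   ┃                            ┃           
   ┃                            ┃           
   ┗━━━━━━━━━━━━━━━━━━━━━━━━━━━━┛           
                                            
                                            
                                            
                                            
                                            
                                            
            ┏━━━━━━━━━━━━━━━━━━━━━━━━━┓     
            ┃ MusicSequencer          ┃     
            ┠─────────────────────────┨     
            ┃      ▼1234567890        ┃     
            ┃  Bass██··█····█·        ┃     
            ┃ HiHat···███·█···        ┃     
            ┃  Kick···█·······        ┃     
            ┃  Clap···██·██·█·        ┃     
            ┃ Snare·█··█···█··        ┃     
            ┃   Tom██········█        ┃     
            ┗━━━━━━━━━━━━━━━━━━━━━━━━━┛     


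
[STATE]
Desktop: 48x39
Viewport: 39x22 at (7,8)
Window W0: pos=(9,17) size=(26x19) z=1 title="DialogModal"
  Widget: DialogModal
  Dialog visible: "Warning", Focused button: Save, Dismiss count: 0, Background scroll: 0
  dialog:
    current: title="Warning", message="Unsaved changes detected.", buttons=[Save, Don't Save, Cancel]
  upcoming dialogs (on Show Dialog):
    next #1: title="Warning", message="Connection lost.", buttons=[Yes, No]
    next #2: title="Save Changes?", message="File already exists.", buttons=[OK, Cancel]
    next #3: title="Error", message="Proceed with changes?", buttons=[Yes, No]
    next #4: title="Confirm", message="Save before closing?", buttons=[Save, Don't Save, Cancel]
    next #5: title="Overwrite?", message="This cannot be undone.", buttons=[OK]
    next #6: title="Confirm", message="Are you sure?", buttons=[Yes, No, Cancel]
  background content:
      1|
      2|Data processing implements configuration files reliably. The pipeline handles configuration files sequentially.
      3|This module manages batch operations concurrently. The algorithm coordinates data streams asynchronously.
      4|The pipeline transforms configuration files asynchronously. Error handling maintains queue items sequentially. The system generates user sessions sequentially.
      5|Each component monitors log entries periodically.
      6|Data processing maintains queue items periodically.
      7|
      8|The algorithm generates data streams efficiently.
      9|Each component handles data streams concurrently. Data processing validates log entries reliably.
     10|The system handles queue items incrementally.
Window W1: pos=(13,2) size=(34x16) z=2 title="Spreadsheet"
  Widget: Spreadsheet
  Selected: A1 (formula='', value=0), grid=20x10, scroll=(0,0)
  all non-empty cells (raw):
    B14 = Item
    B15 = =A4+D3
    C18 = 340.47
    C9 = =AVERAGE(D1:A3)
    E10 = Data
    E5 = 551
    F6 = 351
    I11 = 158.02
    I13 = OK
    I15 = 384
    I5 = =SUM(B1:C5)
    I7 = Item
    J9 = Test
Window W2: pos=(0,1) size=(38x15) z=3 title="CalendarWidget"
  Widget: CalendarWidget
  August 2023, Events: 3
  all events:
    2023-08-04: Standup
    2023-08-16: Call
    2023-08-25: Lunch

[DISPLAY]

16* 17 18 19 20               ┃   0    
23 24 25* 26 27               ┃   0    
30 31                         ┃   0    
                              ┃   0    
                              ┃   0    
                              ┃   0    
                              ┃   0    
━━━━━━━━━━━━━━━━━━━━━━━━━━━━━━┛   0    
      ┃  9        0       0       0    
  ┏━━━┗━━━━━━━━━━━━━━━━━━━━━━━━━━━━━━━━
  ┃ DialogModal            ┃           
  ┠────────────────────────┨           
  ┃                        ┃           
  ┃Data processing implemen┃           
  ┃This module manages batc┃           
  ┃The pipeline transforms ┃           
  ┃Each component monitors ┃           
  ┃Da┌──────────────────┐in┃           
  ┃  │     Warning      │  ┃           
  ┃Th│Unsaved changes de│s ┃           
  ┃Ea│[Save]  Don't Save│ d┃           
  ┃Th└──────────────────┘ue┃           


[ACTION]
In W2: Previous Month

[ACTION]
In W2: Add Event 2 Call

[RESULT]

12 13 14 15 16                ┃   0    
19 20 21 22 23                ┃   0    
26 27 28 29 30                ┃   0    
                              ┃   0    
                              ┃   0    
                              ┃   0    
                              ┃   0    
━━━━━━━━━━━━━━━━━━━━━━━━━━━━━━┛   0    
      ┃  9        0       0       0    
  ┏━━━┗━━━━━━━━━━━━━━━━━━━━━━━━━━━━━━━━
  ┃ DialogModal            ┃           
  ┠────────────────────────┨           
  ┃                        ┃           
  ┃Data processing implemen┃           
  ┃This module manages batc┃           
  ┃The pipeline transforms ┃           
  ┃Each component monitors ┃           
  ┃Da┌──────────────────┐in┃           
  ┃  │     Warning      │  ┃           
  ┃Th│Unsaved changes de│s ┃           
  ┃Ea│[Save]  Don't Save│ d┃           
  ┃Th└──────────────────┘ue┃           
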